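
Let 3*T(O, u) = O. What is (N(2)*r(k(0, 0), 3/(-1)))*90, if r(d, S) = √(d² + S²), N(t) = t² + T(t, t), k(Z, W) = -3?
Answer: 1260*√2 ≈ 1781.9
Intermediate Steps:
T(O, u) = O/3
N(t) = t² + t/3
r(d, S) = √(S² + d²)
(N(2)*r(k(0, 0), 3/(-1)))*90 = ((2*(⅓ + 2))*√((3/(-1))² + (-3)²))*90 = ((2*(7/3))*√((3*(-1))² + 9))*90 = (14*√((-3)² + 9)/3)*90 = (14*√(9 + 9)/3)*90 = (14*√18/3)*90 = (14*(3*√2)/3)*90 = (14*√2)*90 = 1260*√2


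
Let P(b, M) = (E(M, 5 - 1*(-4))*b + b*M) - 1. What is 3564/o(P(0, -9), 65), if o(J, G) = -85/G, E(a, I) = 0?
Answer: -46332/17 ≈ -2725.4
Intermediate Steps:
P(b, M) = -1 + M*b (P(b, M) = (0*b + b*M) - 1 = (0 + M*b) - 1 = M*b - 1 = -1 + M*b)
3564/o(P(0, -9), 65) = 3564/((-85/65)) = 3564/((-85*1/65)) = 3564/(-17/13) = 3564*(-13/17) = -46332/17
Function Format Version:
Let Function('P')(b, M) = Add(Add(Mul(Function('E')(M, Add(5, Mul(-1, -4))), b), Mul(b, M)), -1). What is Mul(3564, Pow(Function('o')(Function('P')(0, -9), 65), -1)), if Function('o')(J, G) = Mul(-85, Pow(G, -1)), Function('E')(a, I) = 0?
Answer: Rational(-46332, 17) ≈ -2725.4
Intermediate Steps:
Function('P')(b, M) = Add(-1, Mul(M, b)) (Function('P')(b, M) = Add(Add(Mul(0, b), Mul(b, M)), -1) = Add(Add(0, Mul(M, b)), -1) = Add(Mul(M, b), -1) = Add(-1, Mul(M, b)))
Mul(3564, Pow(Function('o')(Function('P')(0, -9), 65), -1)) = Mul(3564, Pow(Mul(-85, Pow(65, -1)), -1)) = Mul(3564, Pow(Mul(-85, Rational(1, 65)), -1)) = Mul(3564, Pow(Rational(-17, 13), -1)) = Mul(3564, Rational(-13, 17)) = Rational(-46332, 17)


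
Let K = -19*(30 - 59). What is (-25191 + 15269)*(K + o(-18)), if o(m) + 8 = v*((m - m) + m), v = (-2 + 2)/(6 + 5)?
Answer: -5387646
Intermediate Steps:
v = 0 (v = 0/11 = 0*(1/11) = 0)
K = 551 (K = -19*(-29) = 551)
o(m) = -8 (o(m) = -8 + 0*((m - m) + m) = -8 + 0*(0 + m) = -8 + 0*m = -8 + 0 = -8)
(-25191 + 15269)*(K + o(-18)) = (-25191 + 15269)*(551 - 8) = -9922*543 = -5387646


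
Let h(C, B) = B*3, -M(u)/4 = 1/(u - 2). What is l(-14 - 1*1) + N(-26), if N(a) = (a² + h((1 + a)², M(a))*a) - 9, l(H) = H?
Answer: 4486/7 ≈ 640.86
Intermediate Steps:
M(u) = -4/(-2 + u) (M(u) = -4/(u - 2) = -4/(-2 + u))
h(C, B) = 3*B
N(a) = -9 + a² - 12*a/(-2 + a) (N(a) = (a² + (3*(-4/(-2 + a)))*a) - 9 = (a² + (-12/(-2 + a))*a) - 9 = (a² - 12*a/(-2 + a)) - 9 = -9 + a² - 12*a/(-2 + a))
l(-14 - 1*1) + N(-26) = (-14 - 1*1) + (-12*(-26) + (-9 + (-26)²)*(-2 - 26))/(-2 - 26) = (-14 - 1) + (312 + (-9 + 676)*(-28))/(-28) = -15 - (312 + 667*(-28))/28 = -15 - (312 - 18676)/28 = -15 - 1/28*(-18364) = -15 + 4591/7 = 4486/7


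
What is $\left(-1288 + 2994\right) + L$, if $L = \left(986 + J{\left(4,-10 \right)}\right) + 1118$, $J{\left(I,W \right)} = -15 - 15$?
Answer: $3780$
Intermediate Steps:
$J{\left(I,W \right)} = -30$
$L = 2074$ ($L = \left(986 - 30\right) + 1118 = 956 + 1118 = 2074$)
$\left(-1288 + 2994\right) + L = \left(-1288 + 2994\right) + 2074 = 1706 + 2074 = 3780$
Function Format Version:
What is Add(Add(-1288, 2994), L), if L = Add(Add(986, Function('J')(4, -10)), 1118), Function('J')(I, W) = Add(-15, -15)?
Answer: 3780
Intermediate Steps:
Function('J')(I, W) = -30
L = 2074 (L = Add(Add(986, -30), 1118) = Add(956, 1118) = 2074)
Add(Add(-1288, 2994), L) = Add(Add(-1288, 2994), 2074) = Add(1706, 2074) = 3780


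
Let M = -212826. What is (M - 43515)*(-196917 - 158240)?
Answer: 91041300537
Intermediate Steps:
(M - 43515)*(-196917 - 158240) = (-212826 - 43515)*(-196917 - 158240) = -256341*(-355157) = 91041300537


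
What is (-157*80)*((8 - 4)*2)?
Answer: -100480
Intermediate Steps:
(-157*80)*((8 - 4)*2) = -50240*2 = -12560*8 = -100480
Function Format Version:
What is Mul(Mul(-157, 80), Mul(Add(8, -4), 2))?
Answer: -100480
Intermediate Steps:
Mul(Mul(-157, 80), Mul(Add(8, -4), 2)) = Mul(-12560, Mul(4, 2)) = Mul(-12560, 8) = -100480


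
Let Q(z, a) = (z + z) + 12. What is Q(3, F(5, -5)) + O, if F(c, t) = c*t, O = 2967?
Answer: 2985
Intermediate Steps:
Q(z, a) = 12 + 2*z (Q(z, a) = 2*z + 12 = 12 + 2*z)
Q(3, F(5, -5)) + O = (12 + 2*3) + 2967 = (12 + 6) + 2967 = 18 + 2967 = 2985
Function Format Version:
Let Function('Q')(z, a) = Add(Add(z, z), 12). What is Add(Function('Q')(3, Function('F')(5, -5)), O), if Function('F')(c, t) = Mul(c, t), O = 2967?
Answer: 2985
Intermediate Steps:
Function('Q')(z, a) = Add(12, Mul(2, z)) (Function('Q')(z, a) = Add(Mul(2, z), 12) = Add(12, Mul(2, z)))
Add(Function('Q')(3, Function('F')(5, -5)), O) = Add(Add(12, Mul(2, 3)), 2967) = Add(Add(12, 6), 2967) = Add(18, 2967) = 2985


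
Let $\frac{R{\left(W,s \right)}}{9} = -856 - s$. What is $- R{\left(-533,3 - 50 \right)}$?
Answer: $7281$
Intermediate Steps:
$R{\left(W,s \right)} = -7704 - 9 s$ ($R{\left(W,s \right)} = 9 \left(-856 - s\right) = -7704 - 9 s$)
$- R{\left(-533,3 - 50 \right)} = - (-7704 - 9 \left(3 - 50\right)) = - (-7704 - -423) = - (-7704 + 423) = \left(-1\right) \left(-7281\right) = 7281$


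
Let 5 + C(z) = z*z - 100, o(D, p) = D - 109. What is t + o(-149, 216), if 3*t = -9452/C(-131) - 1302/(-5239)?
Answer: -42921311/166296 ≈ -258.10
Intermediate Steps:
o(D, p) = -109 + D
C(z) = -105 + z**2 (C(z) = -5 + (z*z - 100) = -5 + (z**2 - 100) = -5 + (-100 + z**2) = -105 + z**2)
t = -16943/166296 (t = (-9452/(-105 + (-131)**2) - 1302/(-5239))/3 = (-9452/(-105 + 17161) - 1302*(-1/5239))/3 = (-9452/17056 + 42/169)/3 = (-9452*1/17056 + 42/169)/3 = (-2363/4264 + 42/169)/3 = (1/3)*(-16943/55432) = -16943/166296 ≈ -0.10188)
t + o(-149, 216) = -16943/166296 + (-109 - 149) = -16943/166296 - 258 = -42921311/166296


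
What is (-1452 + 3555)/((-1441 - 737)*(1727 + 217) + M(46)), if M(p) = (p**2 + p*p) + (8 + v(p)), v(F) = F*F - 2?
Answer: -701/1409226 ≈ -0.00049744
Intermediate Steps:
v(F) = -2 + F**2 (v(F) = F**2 - 2 = -2 + F**2)
M(p) = 6 + 3*p**2 (M(p) = (p**2 + p*p) + (8 + (-2 + p**2)) = (p**2 + p**2) + (6 + p**2) = 2*p**2 + (6 + p**2) = 6 + 3*p**2)
(-1452 + 3555)/((-1441 - 737)*(1727 + 217) + M(46)) = (-1452 + 3555)/((-1441 - 737)*(1727 + 217) + (6 + 3*46**2)) = 2103/(-2178*1944 + (6 + 3*2116)) = 2103/(-4234032 + (6 + 6348)) = 2103/(-4234032 + 6354) = 2103/(-4227678) = 2103*(-1/4227678) = -701/1409226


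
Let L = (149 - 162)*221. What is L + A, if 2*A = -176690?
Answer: -91218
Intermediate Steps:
A = -88345 (A = (1/2)*(-176690) = -88345)
L = -2873 (L = -13*221 = -2873)
L + A = -2873 - 88345 = -91218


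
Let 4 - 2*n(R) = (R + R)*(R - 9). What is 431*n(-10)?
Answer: -81028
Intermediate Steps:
n(R) = 2 - R*(-9 + R) (n(R) = 2 - (R + R)*(R - 9)/2 = 2 - 2*R*(-9 + R)/2 = 2 - R*(-9 + R))
431*n(-10) = 431*(2 - 1*(-10)**2 + 9*(-10)) = 431*(2 - 1*100 - 90) = 431*(2 - 100 - 90) = 431*(-188) = -81028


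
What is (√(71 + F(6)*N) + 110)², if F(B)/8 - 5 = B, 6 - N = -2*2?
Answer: (110 + √951)² ≈ 19835.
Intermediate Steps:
N = 10 (N = 6 - (-2)*2 = 6 - 1*(-4) = 6 + 4 = 10)
F(B) = 40 + 8*B
(√(71 + F(6)*N) + 110)² = (√(71 + (40 + 8*6)*10) + 110)² = (√(71 + (40 + 48)*10) + 110)² = (√(71 + 88*10) + 110)² = (√(71 + 880) + 110)² = (√951 + 110)² = (110 + √951)²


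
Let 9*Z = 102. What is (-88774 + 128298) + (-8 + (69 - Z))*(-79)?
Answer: 106801/3 ≈ 35600.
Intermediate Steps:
Z = 34/3 (Z = (⅑)*102 = 34/3 ≈ 11.333)
(-88774 + 128298) + (-8 + (69 - Z))*(-79) = (-88774 + 128298) + (-8 + (69 - 1*34/3))*(-79) = 39524 + (-8 + (69 - 34/3))*(-79) = 39524 + (-8 + 173/3)*(-79) = 39524 + (149/3)*(-79) = 39524 - 11771/3 = 106801/3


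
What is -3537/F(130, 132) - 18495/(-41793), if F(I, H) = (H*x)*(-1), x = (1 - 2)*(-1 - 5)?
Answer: 6017403/1225928 ≈ 4.9084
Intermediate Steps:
x = 6 (x = -1*(-6) = 6)
F(I, H) = -6*H (F(I, H) = (H*6)*(-1) = (6*H)*(-1) = -6*H)
-3537/F(130, 132) - 18495/(-41793) = -3537/((-6*132)) - 18495/(-41793) = -3537/(-792) - 18495*(-1/41793) = -3537*(-1/792) + 6165/13931 = 393/88 + 6165/13931 = 6017403/1225928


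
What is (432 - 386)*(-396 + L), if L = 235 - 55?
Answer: -9936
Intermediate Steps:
L = 180
(432 - 386)*(-396 + L) = (432 - 386)*(-396 + 180) = 46*(-216) = -9936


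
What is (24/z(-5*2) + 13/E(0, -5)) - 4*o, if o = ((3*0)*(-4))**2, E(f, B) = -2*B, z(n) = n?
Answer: -11/10 ≈ -1.1000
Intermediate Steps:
o = 0 (o = (0*(-4))**2 = 0**2 = 0)
(24/z(-5*2) + 13/E(0, -5)) - 4*o = (24/((-5*2)) + 13/((-2*(-5)))) - 4*0 = (24/(-10) + 13/10) + 0 = (24*(-1/10) + 13*(1/10)) + 0 = (-12/5 + 13/10) + 0 = -11/10 + 0 = -11/10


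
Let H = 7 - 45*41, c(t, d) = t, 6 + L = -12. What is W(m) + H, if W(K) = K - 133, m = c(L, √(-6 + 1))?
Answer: -1989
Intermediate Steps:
L = -18 (L = -6 - 12 = -18)
m = -18
W(K) = -133 + K
H = -1838 (H = 7 - 1845 = -1838)
W(m) + H = (-133 - 18) - 1838 = -151 - 1838 = -1989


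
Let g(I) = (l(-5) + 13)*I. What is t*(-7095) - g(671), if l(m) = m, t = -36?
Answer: 250052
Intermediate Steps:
g(I) = 8*I (g(I) = (-5 + 13)*I = 8*I)
t*(-7095) - g(671) = -36*(-7095) - 8*671 = 255420 - 1*5368 = 255420 - 5368 = 250052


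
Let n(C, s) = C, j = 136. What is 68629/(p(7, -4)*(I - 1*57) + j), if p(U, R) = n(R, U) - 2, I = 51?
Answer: 68629/172 ≈ 399.01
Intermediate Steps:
p(U, R) = -2 + R (p(U, R) = R - 2 = -2 + R)
68629/(p(7, -4)*(I - 1*57) + j) = 68629/((-2 - 4)*(51 - 1*57) + 136) = 68629/(-6*(51 - 57) + 136) = 68629/(-6*(-6) + 136) = 68629/(36 + 136) = 68629/172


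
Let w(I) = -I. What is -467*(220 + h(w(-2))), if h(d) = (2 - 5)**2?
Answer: -106943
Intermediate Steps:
h(d) = 9 (h(d) = (-3)**2 = 9)
-467*(220 + h(w(-2))) = -467*(220 + 9) = -467*229 = -106943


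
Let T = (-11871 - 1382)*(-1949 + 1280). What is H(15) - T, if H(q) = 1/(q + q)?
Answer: -265987709/30 ≈ -8.8663e+6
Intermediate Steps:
H(q) = 1/(2*q)
T = 8866257 (T = -13253*(-669) = 8866257)
H(15) - T = (1/2)/15 - 1*8866257 = (1/2)*(1/15) - 8866257 = 1/30 - 8866257 = -265987709/30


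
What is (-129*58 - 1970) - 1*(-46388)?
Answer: 36936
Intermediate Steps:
(-129*58 - 1970) - 1*(-46388) = (-7482 - 1970) + 46388 = -9452 + 46388 = 36936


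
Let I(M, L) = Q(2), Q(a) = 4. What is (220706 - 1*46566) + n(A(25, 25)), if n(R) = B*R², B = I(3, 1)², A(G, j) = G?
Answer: 184140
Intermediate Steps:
I(M, L) = 4
B = 16 (B = 4² = 16)
n(R) = 16*R²
(220706 - 1*46566) + n(A(25, 25)) = (220706 - 1*46566) + 16*25² = (220706 - 46566) + 16*625 = 174140 + 10000 = 184140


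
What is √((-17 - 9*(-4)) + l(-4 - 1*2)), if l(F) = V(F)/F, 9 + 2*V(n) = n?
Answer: 9/2 ≈ 4.5000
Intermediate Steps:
V(n) = -9/2 + n/2
l(F) = (-9/2 + F/2)/F
√((-17 - 9*(-4)) + l(-4 - 1*2)) = √((-17 - 9*(-4)) + (-9 + (-4 - 1*2))/(2*(-4 - 1*2))) = √((-17 + 36) + (-9 + (-4 - 2))/(2*(-4 - 2))) = √(19 + (½)*(-9 - 6)/(-6)) = √(19 + (½)*(-⅙)*(-15)) = √(19 + 5/4) = √(81/4) = 9/2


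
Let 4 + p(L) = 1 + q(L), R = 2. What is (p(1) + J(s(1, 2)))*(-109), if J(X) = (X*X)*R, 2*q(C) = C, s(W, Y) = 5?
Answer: -10355/2 ≈ -5177.5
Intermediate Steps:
q(C) = C/2
J(X) = 2*X² (J(X) = (X*X)*2 = X²*2 = 2*X²)
p(L) = -3 + L/2 (p(L) = -4 + (1 + L/2) = -3 + L/2)
(p(1) + J(s(1, 2)))*(-109) = ((-3 + (½)*1) + 2*5²)*(-109) = ((-3 + ½) + 2*25)*(-109) = (-5/2 + 50)*(-109) = (95/2)*(-109) = -10355/2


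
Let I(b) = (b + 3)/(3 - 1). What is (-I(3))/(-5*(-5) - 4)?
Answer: -⅐ ≈ -0.14286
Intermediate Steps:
I(b) = 3/2 + b/2 (I(b) = (3 + b)/2 = (3 + b)*(½) = 3/2 + b/2)
(-I(3))/(-5*(-5) - 4) = (-(3/2 + (½)*3))/(-5*(-5) - 4) = (-(3/2 + 3/2))/(25 - 4) = (-1*3)/21 = (1/21)*(-3) = -⅐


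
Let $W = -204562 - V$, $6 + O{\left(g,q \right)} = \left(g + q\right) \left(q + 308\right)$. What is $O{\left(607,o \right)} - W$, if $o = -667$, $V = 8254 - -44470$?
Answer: $278820$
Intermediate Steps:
$V = 52724$ ($V = 8254 + 44470 = 52724$)
$O{\left(g,q \right)} = -6 + \left(308 + q\right) \left(g + q\right)$ ($O{\left(g,q \right)} = -6 + \left(g + q\right) \left(q + 308\right) = -6 + \left(g + q\right) \left(308 + q\right) = -6 + \left(308 + q\right) \left(g + q\right)$)
$W = -257286$ ($W = -204562 - 52724 = -257286$)
$O{\left(607,o \right)} - W = \left(-6 + \left(-667\right)^{2} + 308 \cdot 607 + 308 \left(-667\right) + 607 \left(-667\right)\right) - -257286 = \left(-6 + 444889 + 186956 - 205436 - 404869\right) + 257286 = 21534 + 257286 = 278820$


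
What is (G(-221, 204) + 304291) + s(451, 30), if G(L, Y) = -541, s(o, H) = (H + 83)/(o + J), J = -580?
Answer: 39183637/129 ≈ 3.0375e+5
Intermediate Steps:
s(o, H) = (83 + H)/(-580 + o) (s(o, H) = (H + 83)/(o - 580) = (83 + H)/(-580 + o))
(G(-221, 204) + 304291) + s(451, 30) = (-541 + 304291) + (83 + 30)/(-580 + 451) = 303750 + 113/(-129) = 303750 - 1/129*113 = 303750 - 113/129 = 39183637/129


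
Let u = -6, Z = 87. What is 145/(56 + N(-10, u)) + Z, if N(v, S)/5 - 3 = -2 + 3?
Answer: 6757/76 ≈ 88.908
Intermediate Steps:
N(v, S) = 20 (N(v, S) = 15 + 5*(-2 + 3) = 15 + 5*1 = 15 + 5 = 20)
145/(56 + N(-10, u)) + Z = 145/(56 + 20) + 87 = 145/76 + 87 = 6757/76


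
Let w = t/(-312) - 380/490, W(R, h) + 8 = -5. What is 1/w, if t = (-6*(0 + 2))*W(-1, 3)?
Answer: -98/125 ≈ -0.78400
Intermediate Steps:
W(R, h) = -13 (W(R, h) = -8 - 5 = -13)
t = 156 (t = -6*(0 + 2)*(-13) = -6*2*(-13) = -12*(-13) = 156)
w = -125/98 (w = 156/(-312) - 380/490 = 156*(-1/312) - 380*1/490 = -1/2 - 38/49 = -125/98 ≈ -1.2755)
1/w = 1/(-125/98) = -98/125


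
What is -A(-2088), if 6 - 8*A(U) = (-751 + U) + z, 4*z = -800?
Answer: -3045/8 ≈ -380.63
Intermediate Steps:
z = -200 (z = (1/4)*(-800) = -200)
A(U) = 957/8 - U/8 (A(U) = 3/4 - ((-751 + U) - 200)/8 = 3/4 - (-951 + U)/8 = 3/4 + (951/8 - U/8) = 957/8 - U/8)
-A(-2088) = -(957/8 - 1/8*(-2088)) = -(957/8 + 261) = -1*3045/8 = -3045/8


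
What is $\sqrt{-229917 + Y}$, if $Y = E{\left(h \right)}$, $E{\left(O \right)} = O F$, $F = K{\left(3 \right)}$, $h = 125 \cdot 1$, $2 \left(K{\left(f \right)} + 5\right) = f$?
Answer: $\frac{i \sqrt{921418}}{2} \approx 479.95 i$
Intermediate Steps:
$K{\left(f \right)} = -5 + \frac{f}{2}$
$h = 125$
$F = - \frac{7}{2}$ ($F = -5 + \frac{1}{2} \cdot 3 = -5 + \frac{3}{2} = - \frac{7}{2} \approx -3.5$)
$E{\left(O \right)} = - \frac{7 O}{2}$ ($E{\left(O \right)} = O \left(- \frac{7}{2}\right) = - \frac{7 O}{2}$)
$Y = - \frac{875}{2}$ ($Y = \left(- \frac{7}{2}\right) 125 = - \frac{875}{2} \approx -437.5$)
$\sqrt{-229917 + Y} = \sqrt{-229917 - \frac{875}{2}} = \sqrt{- \frac{460709}{2}} = \frac{i \sqrt{921418}}{2}$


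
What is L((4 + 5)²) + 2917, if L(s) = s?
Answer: 2998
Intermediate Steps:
L((4 + 5)²) + 2917 = (4 + 5)² + 2917 = 9² + 2917 = 81 + 2917 = 2998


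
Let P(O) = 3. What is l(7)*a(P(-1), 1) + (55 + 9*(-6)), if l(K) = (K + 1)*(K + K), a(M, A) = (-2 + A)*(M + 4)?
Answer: -783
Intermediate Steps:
a(M, A) = (-2 + A)*(4 + M)
l(K) = 2*K*(1 + K) (l(K) = (1 + K)*(2*K) = 2*K*(1 + K))
l(7)*a(P(-1), 1) + (55 + 9*(-6)) = (2*7*(1 + 7))*(-8 - 2*3 + 4*1 + 1*3) + (55 + 9*(-6)) = (2*7*8)*(-8 - 6 + 4 + 3) + (55 - 54) = 112*(-7) + 1 = -784 + 1 = -783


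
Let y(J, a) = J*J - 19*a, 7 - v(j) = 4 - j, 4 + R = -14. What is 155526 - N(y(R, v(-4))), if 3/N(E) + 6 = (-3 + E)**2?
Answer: 17977872441/115594 ≈ 1.5553e+5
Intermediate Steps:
R = -18 (R = -4 - 14 = -18)
v(j) = 3 + j (v(j) = 7 - (4 - j) = 7 + (-4 + j) = 3 + j)
y(J, a) = J**2 - 19*a
N(E) = 3/(-6 + (-3 + E)**2)
155526 - N(y(R, v(-4))) = 155526 - 3/(-6 + (-3 + ((-18)**2 - 19*(3 - 4)))**2) = 155526 - 3/(-6 + (-3 + (324 - 19*(-1)))**2) = 155526 - 3/(-6 + (-3 + (324 + 19))**2) = 155526 - 3/(-6 + (-3 + 343)**2) = 155526 - 3/(-6 + 340**2) = 155526 - 3/(-6 + 115600) = 155526 - 3/115594 = 17977872441/115594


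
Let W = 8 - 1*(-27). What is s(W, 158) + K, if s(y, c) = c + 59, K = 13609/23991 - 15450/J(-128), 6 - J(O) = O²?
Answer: 42929093459/196462299 ≈ 218.51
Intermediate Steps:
W = 35 (W = 8 + 27 = 35)
J(O) = 6 - O²
K = 296774576/196462299 (K = 13609/23991 - 15450/(6 - 1*(-128)²) = 13609*(1/23991) - 15450/(6 - 1*16384) = 13609/23991 - 15450/(6 - 16384) = 13609/23991 - 15450/(-16378) = 13609/23991 - 15450*(-1/16378) = 13609/23991 + 7725/8189 = 296774576/196462299 ≈ 1.5106)
s(y, c) = 59 + c
s(W, 158) + K = (59 + 158) + 296774576/196462299 = 217 + 296774576/196462299 = 42929093459/196462299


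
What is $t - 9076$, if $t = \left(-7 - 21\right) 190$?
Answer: $-14396$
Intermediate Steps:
$t = -5320$ ($t = \left(-7 - 21\right) 190 = \left(-28\right) 190 = -5320$)
$t - 9076 = -5320 - 9076 = -14396$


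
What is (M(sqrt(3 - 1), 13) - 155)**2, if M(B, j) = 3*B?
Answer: 24043 - 930*sqrt(2) ≈ 22728.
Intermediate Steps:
(M(sqrt(3 - 1), 13) - 155)**2 = (3*sqrt(3 - 1) - 155)**2 = (3*sqrt(2) - 155)**2 = (-155 + 3*sqrt(2))**2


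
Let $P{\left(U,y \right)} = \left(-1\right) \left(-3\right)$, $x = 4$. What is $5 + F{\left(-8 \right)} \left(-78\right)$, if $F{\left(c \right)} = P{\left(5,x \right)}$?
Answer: $-229$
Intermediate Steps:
$P{\left(U,y \right)} = 3$
$F{\left(c \right)} = 3$
$5 + F{\left(-8 \right)} \left(-78\right) = 5 + 3 \left(-78\right) = 5 - 234 = -229$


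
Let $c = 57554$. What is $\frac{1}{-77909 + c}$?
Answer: $- \frac{1}{20355} \approx -4.9128 \cdot 10^{-5}$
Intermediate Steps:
$\frac{1}{-77909 + c} = \frac{1}{-77909 + 57554} = \frac{1}{-20355} = - \frac{1}{20355}$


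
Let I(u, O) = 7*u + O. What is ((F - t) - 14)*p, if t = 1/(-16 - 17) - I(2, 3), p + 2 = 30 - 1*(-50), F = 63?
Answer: 56654/11 ≈ 5150.4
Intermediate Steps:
I(u, O) = O + 7*u
p = 78 (p = -2 + (30 - 1*(-50)) = -2 + (30 + 50) = -2 + 80 = 78)
t = -562/33 (t = 1/(-16 - 17) - (3 + 7*2) = 1/(-33) - (3 + 14) = -1/33 - 1*17 = -1/33 - 17 = -562/33 ≈ -17.030)
((F - t) - 14)*p = ((63 - 1*(-562/33)) - 14)*78 = ((63 + 562/33) - 14)*78 = (2641/33 - 14)*78 = (2179/33)*78 = 56654/11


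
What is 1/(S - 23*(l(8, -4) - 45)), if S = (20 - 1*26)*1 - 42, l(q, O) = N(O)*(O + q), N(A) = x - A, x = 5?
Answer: 1/159 ≈ 0.0062893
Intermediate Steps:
N(A) = 5 - A
l(q, O) = (5 - O)*(O + q)
S = -48 (S = (20 - 26)*1 - 42 = -6*1 - 42 = -6 - 42 = -48)
1/(S - 23*(l(8, -4) - 45)) = 1/(-48 - 23*(-(-5 - 4)*(-4 + 8) - 45)) = 1/(-48 - 23*(-1*(-9)*4 - 45)) = 1/(-48 - 23*(36 - 45)) = 1/(-48 - 23*(-9)) = 1/(-48 + 207) = 1/159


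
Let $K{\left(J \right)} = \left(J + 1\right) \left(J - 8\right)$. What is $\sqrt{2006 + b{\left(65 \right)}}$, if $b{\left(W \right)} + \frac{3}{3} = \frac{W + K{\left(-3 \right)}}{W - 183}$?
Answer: $\frac{\sqrt{27907354}}{118} \approx 44.769$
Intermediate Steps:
$K{\left(J \right)} = \left(1 + J\right) \left(-8 + J\right)$
$b{\left(W \right)} = -1 + \frac{22 + W}{-183 + W}$ ($b{\left(W \right)} = -1 + \frac{W - \left(-13 - 9\right)}{W - 183} = -1 + \frac{W + \left(-8 + 9 + 21\right)}{-183 + W} = -1 + \frac{W + 22}{-183 + W} = -1 + \frac{22 + W}{-183 + W}$)
$\sqrt{2006 + b{\left(65 \right)}} = \sqrt{2006 + \frac{205}{-183 + 65}} = \sqrt{2006 + \frac{205}{-118}} = \sqrt{2006 + 205 \left(- \frac{1}{118}\right)} = \sqrt{2006 - \frac{205}{118}} = \sqrt{\frac{236503}{118}} = \frac{\sqrt{27907354}}{118}$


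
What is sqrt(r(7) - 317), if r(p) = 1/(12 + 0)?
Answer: I*sqrt(11409)/6 ≈ 17.802*I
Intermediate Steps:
r(p) = 1/12
sqrt(r(7) - 317) = sqrt(1/12 - 317) = sqrt(-3803/12) = I*sqrt(11409)/6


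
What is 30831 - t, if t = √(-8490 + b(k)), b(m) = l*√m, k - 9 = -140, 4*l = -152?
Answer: 30831 - √(-8490 - 38*I*√131) ≈ 30829.0 + 92.171*I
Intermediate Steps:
l = -38 (l = (¼)*(-152) = -38)
k = -131 (k = 9 - 140 = -131)
b(m) = -38*√m
t = √(-8490 - 38*I*√131) ≈ 2.3594 - 92.171*I
30831 - t = 30831 - √(-8490 - 38*I*√131)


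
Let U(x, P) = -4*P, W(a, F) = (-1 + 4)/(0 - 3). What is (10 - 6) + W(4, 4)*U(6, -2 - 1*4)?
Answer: -20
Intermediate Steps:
W(a, F) = -1 (W(a, F) = 3/(-3) = 3*(-⅓) = -1)
(10 - 6) + W(4, 4)*U(6, -2 - 1*4) = (10 - 6) - (-4)*(-2 - 1*4) = 4 - (-4)*(-2 - 4) = 4 - (-4)*(-6) = 4 - 1*24 = 4 - 24 = -20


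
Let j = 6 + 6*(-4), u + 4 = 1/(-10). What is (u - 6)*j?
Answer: 909/5 ≈ 181.80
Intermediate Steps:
u = -41/10 (u = -4 + 1/(-10) = -4 - ⅒ = -41/10 ≈ -4.1000)
j = -18 (j = 6 - 24 = -18)
(u - 6)*j = (-41/10 - 6)*(-18) = -101/10*(-18) = 909/5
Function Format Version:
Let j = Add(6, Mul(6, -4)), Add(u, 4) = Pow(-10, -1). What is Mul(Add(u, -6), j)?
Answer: Rational(909, 5) ≈ 181.80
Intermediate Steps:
u = Rational(-41, 10) (u = Add(-4, Pow(-10, -1)) = Add(-4, Rational(-1, 10)) = Rational(-41, 10) ≈ -4.1000)
j = -18 (j = Add(6, -24) = -18)
Mul(Add(u, -6), j) = Mul(Add(Rational(-41, 10), -6), -18) = Mul(Rational(-101, 10), -18) = Rational(909, 5)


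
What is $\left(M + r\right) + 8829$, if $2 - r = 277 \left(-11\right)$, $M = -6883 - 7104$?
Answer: $-2109$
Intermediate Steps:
$M = -13987$
$r = 3049$ ($r = 2 - 277 \left(-11\right) = 2 - -3047 = 2 + 3047 = 3049$)
$\left(M + r\right) + 8829 = \left(-13987 + 3049\right) + 8829 = -10938 + 8829 = -2109$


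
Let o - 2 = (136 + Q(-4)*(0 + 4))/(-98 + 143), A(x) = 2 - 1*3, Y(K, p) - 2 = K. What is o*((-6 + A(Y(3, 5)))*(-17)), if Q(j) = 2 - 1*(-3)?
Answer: 9758/15 ≈ 650.53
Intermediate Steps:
Y(K, p) = 2 + K
Q(j) = 5 (Q(j) = 2 + 3 = 5)
A(x) = -1 (A(x) = 2 - 3 = -1)
o = 82/15 (o = 2 + (136 + 5*(0 + 4))/(-98 + 143) = 2 + (136 + 5*4)/45 = 2 + (136 + 20)*(1/45) = 2 + 156*(1/45) = 2 + 52/15 = 82/15 ≈ 5.4667)
o*((-6 + A(Y(3, 5)))*(-17)) = 82*((-6 - 1)*(-17))/15 = 82*(-7*(-17))/15 = (82/15)*119 = 9758/15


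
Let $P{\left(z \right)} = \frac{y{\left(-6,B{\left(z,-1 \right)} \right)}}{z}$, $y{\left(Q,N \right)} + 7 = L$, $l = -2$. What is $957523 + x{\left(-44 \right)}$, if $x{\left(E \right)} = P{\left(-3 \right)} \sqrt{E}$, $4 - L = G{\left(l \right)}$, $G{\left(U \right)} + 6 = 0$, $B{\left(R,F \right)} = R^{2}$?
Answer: $957523 - 2 i \sqrt{11} \approx 9.5752 \cdot 10^{5} - 6.6332 i$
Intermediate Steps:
$G{\left(U \right)} = -6$ ($G{\left(U \right)} = -6 + 0 = -6$)
$L = 10$ ($L = 4 - -6 = 4 + 6 = 10$)
$y{\left(Q,N \right)} = 3$ ($y{\left(Q,N \right)} = -7 + 10 = 3$)
$P{\left(z \right)} = \frac{3}{z}$
$x{\left(E \right)} = - \sqrt{E}$ ($x{\left(E \right)} = \frac{3}{-3} \sqrt{E} = 3 \left(- \frac{1}{3}\right) \sqrt{E} = - \sqrt{E}$)
$957523 + x{\left(-44 \right)} = 957523 - \sqrt{-44} = 957523 - 2 i \sqrt{11}$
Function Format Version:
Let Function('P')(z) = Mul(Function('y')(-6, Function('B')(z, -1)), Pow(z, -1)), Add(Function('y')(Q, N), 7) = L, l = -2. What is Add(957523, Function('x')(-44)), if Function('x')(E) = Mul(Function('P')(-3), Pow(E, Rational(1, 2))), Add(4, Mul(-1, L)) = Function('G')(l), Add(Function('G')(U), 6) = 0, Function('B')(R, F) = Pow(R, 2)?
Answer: Add(957523, Mul(-2, I, Pow(11, Rational(1, 2)))) ≈ Add(9.5752e+5, Mul(-6.6332, I))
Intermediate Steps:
Function('G')(U) = -6 (Function('G')(U) = Add(-6, 0) = -6)
L = 10 (L = Add(4, Mul(-1, -6)) = Add(4, 6) = 10)
Function('y')(Q, N) = 3 (Function('y')(Q, N) = Add(-7, 10) = 3)
Function('P')(z) = Mul(3, Pow(z, -1))
Function('x')(E) = Mul(-1, Pow(E, Rational(1, 2))) (Function('x')(E) = Mul(Mul(3, Pow(-3, -1)), Pow(E, Rational(1, 2))) = Mul(Mul(3, Rational(-1, 3)), Pow(E, Rational(1, 2))) = Mul(-1, Pow(E, Rational(1, 2))))
Add(957523, Function('x')(-44)) = Add(957523, Mul(-1, Pow(-44, Rational(1, 2)))) = Add(957523, Mul(-1, Mul(2, I, Pow(11, Rational(1, 2))))) = Add(957523, Mul(-2, I, Pow(11, Rational(1, 2))))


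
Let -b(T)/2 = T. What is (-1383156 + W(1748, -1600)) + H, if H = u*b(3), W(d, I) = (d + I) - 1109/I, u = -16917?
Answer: -2050408491/1600 ≈ -1.2815e+6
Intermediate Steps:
W(d, I) = I + d - 1109/I (W(d, I) = (I + d) - 1109/I = I + d - 1109/I)
b(T) = -2*T
H = 101502 (H = -(-33834)*3 = -16917*(-6) = 101502)
(-1383156 + W(1748, -1600)) + H = (-1383156 + (-1600 + 1748 - 1109/(-1600))) + 101502 = (-1383156 + (-1600 + 1748 - 1109*(-1/1600))) + 101502 = (-1383156 + (-1600 + 1748 + 1109/1600)) + 101502 = (-1383156 + 237909/1600) + 101502 = -2212811691/1600 + 101502 = -2050408491/1600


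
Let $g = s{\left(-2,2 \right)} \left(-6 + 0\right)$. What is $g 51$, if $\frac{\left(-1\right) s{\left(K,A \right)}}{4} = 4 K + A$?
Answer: $-7344$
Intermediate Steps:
$s{\left(K,A \right)} = - 16 K - 4 A$ ($s{\left(K,A \right)} = - 4 \left(4 K + A\right) = - 4 \left(A + 4 K\right) = - 16 K - 4 A$)
$g = -144$ ($g = \left(\left(-16\right) \left(-2\right) - 8\right) \left(-6 + 0\right) = \left(32 - 8\right) \left(-6\right) = 24 \left(-6\right) = -144$)
$g 51 = \left(-144\right) 51 = -7344$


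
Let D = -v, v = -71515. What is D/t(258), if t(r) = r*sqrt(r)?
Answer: 71515*sqrt(258)/66564 ≈ 17.257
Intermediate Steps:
t(r) = r**(3/2)
D = 71515 (D = -1*(-71515) = 71515)
D/t(258) = 71515/(258**(3/2)) = 71515/((258*sqrt(258))) = 71515*(sqrt(258)/66564) = 71515*sqrt(258)/66564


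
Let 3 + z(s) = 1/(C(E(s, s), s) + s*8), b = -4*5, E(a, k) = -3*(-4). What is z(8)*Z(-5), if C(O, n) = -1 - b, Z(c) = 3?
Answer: -744/83 ≈ -8.9639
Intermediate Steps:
E(a, k) = 12
b = -20
C(O, n) = 19 (C(O, n) = -1 - 1*(-20) = -1 + 20 = 19)
z(s) = -3 + 1/(19 + 8*s) (z(s) = -3 + 1/(19 + s*8) = -3 + 1/(19 + 8*s))
z(8)*Z(-5) = (8*(-7 - 3*8)/(19 + 8*8))*3 = (8*(-7 - 24)/(19 + 64))*3 = (8*(-31)/83)*3 = (8*(1/83)*(-31))*3 = -248/83*3 = -744/83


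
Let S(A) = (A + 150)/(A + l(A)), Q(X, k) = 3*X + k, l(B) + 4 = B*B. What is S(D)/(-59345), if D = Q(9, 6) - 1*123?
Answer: -6/47511607 ≈ -1.2628e-7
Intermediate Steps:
l(B) = -4 + B² (l(B) = -4 + B*B = -4 + B²)
Q(X, k) = k + 3*X
D = -90 (D = (6 + 3*9) - 1*123 = (6 + 27) - 123 = 33 - 123 = -90)
S(A) = (150 + A)/(-4 + A + A²) (S(A) = (A + 150)/(A + (-4 + A²)) = (150 + A)/(-4 + A + A²))
S(D)/(-59345) = ((150 - 90)/(-4 - 90 + (-90)²))/(-59345) = (60/(-4 - 90 + 8100))*(-1/59345) = (60/8006)*(-1/59345) = ((1/8006)*60)*(-1/59345) = (30/4003)*(-1/59345) = -6/47511607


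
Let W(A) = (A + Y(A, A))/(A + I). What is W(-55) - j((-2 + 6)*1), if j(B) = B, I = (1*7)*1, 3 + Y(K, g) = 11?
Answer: -145/48 ≈ -3.0208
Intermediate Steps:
Y(K, g) = 8 (Y(K, g) = -3 + 11 = 8)
I = 7 (I = 7*1 = 7)
W(A) = (8 + A)/(7 + A) (W(A) = (A + 8)/(A + 7) = (8 + A)/(7 + A))
W(-55) - j((-2 + 6)*1) = (8 - 55)/(7 - 55) - (-2 + 6) = -47/(-48) - 4 = -1/48*(-47) - 1*4 = 47/48 - 4 = -145/48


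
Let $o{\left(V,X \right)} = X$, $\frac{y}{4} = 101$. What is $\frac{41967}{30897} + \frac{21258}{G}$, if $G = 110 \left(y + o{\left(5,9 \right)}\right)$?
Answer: $\frac{142409402}{77980595} \approx 1.8262$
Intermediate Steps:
$y = 404$ ($y = 4 \cdot 101 = 404$)
$G = 45430$ ($G = 110 \left(404 + 9\right) = 110 \cdot 413 = 45430$)
$\frac{41967}{30897} + \frac{21258}{G} = \frac{41967}{30897} + \frac{21258}{45430} = 41967 \cdot \frac{1}{30897} + 21258 \cdot \frac{1}{45430} = \frac{4663}{3433} + \frac{10629}{22715} = \frac{142409402}{77980595}$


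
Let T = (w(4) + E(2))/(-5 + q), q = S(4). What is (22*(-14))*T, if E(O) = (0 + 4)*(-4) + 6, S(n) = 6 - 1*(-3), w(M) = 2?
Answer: 616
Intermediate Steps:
S(n) = 9 (S(n) = 6 + 3 = 9)
E(O) = -10 (E(O) = 4*(-4) + 6 = -16 + 6 = -10)
q = 9
T = -2 (T = (2 - 10)/(-5 + 9) = -8/4 = -8*¼ = -2)
(22*(-14))*T = (22*(-14))*(-2) = -308*(-2) = 616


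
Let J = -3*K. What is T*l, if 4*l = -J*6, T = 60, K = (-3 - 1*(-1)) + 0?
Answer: -540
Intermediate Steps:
K = -2 (K = (-3 + 1) + 0 = -2 + 0 = -2)
J = 6 (J = -3*(-2) = 6)
l = -9 (l = (-1*6*6)/4 = (-6*6)/4 = (¼)*(-36) = -9)
T*l = 60*(-9) = -540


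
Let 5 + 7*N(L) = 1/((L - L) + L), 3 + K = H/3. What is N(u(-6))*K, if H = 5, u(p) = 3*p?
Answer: 26/27 ≈ 0.96296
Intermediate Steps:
K = -4/3 (K = -3 + 5/3 = -4/3 ≈ -1.3333)
N(L) = -5/7 + 1/(7*L) (N(L) = -5/7 + 1/(7*((L - L) + L)) = -5/7 + 1/(7*(0 + L)) = -5/7 + 1/(7*L))
N(u(-6))*K = ((1 - 15*(-6))/(7*((3*(-6)))))*(-4/3) = ((1/7)*(1 - 5*(-18))/(-18))*(-4/3) = ((1/7)*(-1/18)*(1 + 90))*(-4/3) = ((1/7)*(-1/18)*91)*(-4/3) = -13/18*(-4/3) = 26/27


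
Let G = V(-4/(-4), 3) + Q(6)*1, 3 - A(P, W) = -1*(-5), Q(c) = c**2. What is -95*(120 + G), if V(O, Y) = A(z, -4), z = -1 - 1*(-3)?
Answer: -14630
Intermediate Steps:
z = 2 (z = -1 + 3 = 2)
A(P, W) = -2 (A(P, W) = 3 - (-1)*(-5) = 3 - 1*5 = 3 - 5 = -2)
V(O, Y) = -2
G = 34 (G = -2 + 6**2*1 = -2 + 36*1 = -2 + 36 = 34)
-95*(120 + G) = -95*(120 + 34) = -95*154 = -14630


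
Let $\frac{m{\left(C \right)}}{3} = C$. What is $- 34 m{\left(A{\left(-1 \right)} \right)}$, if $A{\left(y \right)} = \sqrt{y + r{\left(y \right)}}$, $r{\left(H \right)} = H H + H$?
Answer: $- 102 i \approx - 102.0 i$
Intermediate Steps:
$r{\left(H \right)} = H + H^{2}$ ($r{\left(H \right)} = H^{2} + H = H + H^{2}$)
$A{\left(y \right)} = \sqrt{y + y \left(1 + y\right)}$
$m{\left(C \right)} = 3 C$
$- 34 m{\left(A{\left(-1 \right)} \right)} = - 34 \cdot 3 \sqrt{- (2 - 1)} = - 34 \cdot 3 \sqrt{\left(-1\right) 1} = - 34 \cdot 3 \sqrt{-1} = - 34 \cdot 3 i = - 102 i$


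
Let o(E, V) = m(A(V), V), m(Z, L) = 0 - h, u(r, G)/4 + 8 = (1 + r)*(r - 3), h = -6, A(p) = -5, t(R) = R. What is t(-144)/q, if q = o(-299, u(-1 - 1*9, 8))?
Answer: -24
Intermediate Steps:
u(r, G) = -32 + 4*(1 + r)*(-3 + r) (u(r, G) = -32 + 4*((1 + r)*(r - 3)) = -32 + 4*((1 + r)*(-3 + r)) = -32 + 4*(1 + r)*(-3 + r))
m(Z, L) = 6 (m(Z, L) = 0 - 1*(-6) = 0 + 6 = 6)
o(E, V) = 6
q = 6
t(-144)/q = -144/6 = -144*⅙ = -24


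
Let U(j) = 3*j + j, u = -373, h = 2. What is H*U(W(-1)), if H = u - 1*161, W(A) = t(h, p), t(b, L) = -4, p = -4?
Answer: 8544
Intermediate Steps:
W(A) = -4
U(j) = 4*j
H = -534 (H = -373 - 1*161 = -373 - 161 = -534)
H*U(W(-1)) = -2136*(-4) = -534*(-16) = 8544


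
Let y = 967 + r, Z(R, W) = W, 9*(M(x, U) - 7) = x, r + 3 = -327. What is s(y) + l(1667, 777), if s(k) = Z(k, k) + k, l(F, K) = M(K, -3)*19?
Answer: 9142/3 ≈ 3047.3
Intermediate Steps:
r = -330 (r = -3 - 327 = -330)
M(x, U) = 7 + x/9
y = 637 (y = 967 - 330 = 637)
l(F, K) = 133 + 19*K/9 (l(F, K) = (7 + K/9)*19 = 133 + 19*K/9)
s(k) = 2*k (s(k) = k + k = 2*k)
s(y) + l(1667, 777) = 2*637 + (133 + (19/9)*777) = 1274 + (133 + 4921/3) = 1274 + 5320/3 = 9142/3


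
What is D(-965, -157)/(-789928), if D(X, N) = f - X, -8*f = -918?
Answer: -4319/3159712 ≈ -0.0013669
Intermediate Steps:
f = 459/4 (f = -⅛*(-918) = 459/4 ≈ 114.75)
D(X, N) = 459/4 - X
D(-965, -157)/(-789928) = (459/4 - 1*(-965))/(-789928) = (459/4 + 965)*(-1/789928) = (4319/4)*(-1/789928) = -4319/3159712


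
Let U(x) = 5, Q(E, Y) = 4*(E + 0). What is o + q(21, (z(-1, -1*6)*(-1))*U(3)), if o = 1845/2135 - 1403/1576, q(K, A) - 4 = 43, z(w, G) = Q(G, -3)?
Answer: 31611207/672952 ≈ 46.974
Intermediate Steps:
Q(E, Y) = 4*E
z(w, G) = 4*G
q(K, A) = 47 (q(K, A) = 4 + 43 = 47)
o = -17537/672952 (o = 1845*(1/2135) - 1403*1/1576 = 369/427 - 1403/1576 = -17537/672952 ≈ -0.026060)
o + q(21, (z(-1, -1*6)*(-1))*U(3)) = -17537/672952 + 47 = 31611207/672952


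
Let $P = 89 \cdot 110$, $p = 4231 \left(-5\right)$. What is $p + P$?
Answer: $-11365$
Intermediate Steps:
$p = -21155$
$P = 9790$
$p + P = -21155 + 9790 = -11365$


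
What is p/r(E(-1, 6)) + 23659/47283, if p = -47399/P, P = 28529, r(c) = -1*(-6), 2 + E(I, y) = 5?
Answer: 200959861/899291138 ≈ 0.22346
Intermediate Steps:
E(I, y) = 3 (E(I, y) = -2 + 5 = 3)
r(c) = 6
p = -47399/28529 ≈ -1.6614
p/r(E(-1, 6)) + 23659/47283 = -47399/28529/6 + 23659/47283 = -47399/28529*⅙ + 23659*(1/47283) = -47399/171174 + 23659/47283 = 200959861/899291138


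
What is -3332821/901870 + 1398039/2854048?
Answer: -4125590838239/1286990134880 ≈ -3.2056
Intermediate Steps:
-3332821/901870 + 1398039/2854048 = -4125590838239/1286990134880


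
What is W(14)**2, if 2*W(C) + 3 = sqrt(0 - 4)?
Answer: 5/4 - 3*I ≈ 1.25 - 3.0*I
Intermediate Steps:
W(C) = -3/2 + I (W(C) = -3/2 + sqrt(0 - 4)/2 = -3/2 + sqrt(-4)/2 = -3/2 + (2*I)/2 = -3/2 + I)
W(14)**2 = (-3/2 + I)**2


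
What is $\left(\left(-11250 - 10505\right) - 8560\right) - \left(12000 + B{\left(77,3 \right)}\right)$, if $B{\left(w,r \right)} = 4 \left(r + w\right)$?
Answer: $-42635$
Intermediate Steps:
$B{\left(w,r \right)} = 4 r + 4 w$
$\left(\left(-11250 - 10505\right) - 8560\right) - \left(12000 + B{\left(77,3 \right)}\right) = \left(\left(-11250 - 10505\right) - 8560\right) - \left(12000 + 12 + 308\right) = \left(\left(-11250 - 10505\right) - 8560\right) - 12320 = \left(-21755 - 8560\right) - 12320 = -30315 - 12320 = -42635$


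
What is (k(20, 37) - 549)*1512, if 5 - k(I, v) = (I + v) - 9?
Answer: -895104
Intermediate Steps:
k(I, v) = 14 - I - v (k(I, v) = 5 - ((I + v) - 9) = 5 - (-9 + I + v) = 5 + (9 - I - v) = 14 - I - v)
(k(20, 37) - 549)*1512 = ((14 - 1*20 - 1*37) - 549)*1512 = ((14 - 20 - 37) - 549)*1512 = (-43 - 549)*1512 = -592*1512 = -895104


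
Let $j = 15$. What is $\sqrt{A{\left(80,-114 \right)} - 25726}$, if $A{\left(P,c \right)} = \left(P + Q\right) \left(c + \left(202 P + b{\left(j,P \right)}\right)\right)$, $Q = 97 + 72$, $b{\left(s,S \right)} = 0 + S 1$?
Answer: $4 \sqrt{249353} \approx 1997.4$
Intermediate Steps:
$b{\left(s,S \right)} = S$ ($b{\left(s,S \right)} = 0 + S = S$)
$Q = 169$
$A{\left(P,c \right)} = \left(169 + P\right) \left(c + 203 P\right)$ ($A{\left(P,c \right)} = \left(P + 169\right) \left(c + \left(202 P + P\right)\right) = \left(169 + P\right) \left(c + 203 P\right)$)
$\sqrt{A{\left(80,-114 \right)} - 25726} = \sqrt{\left(169 \left(-114\right) + 203 \cdot 80^{2} + 34307 \cdot 80 + 80 \left(-114\right)\right) - 25726} = \sqrt{\left(-19266 + 203 \cdot 6400 + 2744560 - 9120\right) - 25726} = \sqrt{\left(-19266 + 1299200 + 2744560 - 9120\right) - 25726} = \sqrt{4015374 - 25726} = \sqrt{3989648} = 4 \sqrt{249353}$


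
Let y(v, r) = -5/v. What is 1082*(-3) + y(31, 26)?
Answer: -100631/31 ≈ -3246.2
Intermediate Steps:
1082*(-3) + y(31, 26) = 1082*(-3) - 5/31 = -3246 - 5*1/31 = -3246 - 5/31 = -100631/31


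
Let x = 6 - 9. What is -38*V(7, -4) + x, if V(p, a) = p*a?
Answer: 1061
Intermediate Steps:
x = -3
V(p, a) = a*p
-38*V(7, -4) + x = -(-152)*7 - 3 = -38*(-28) - 3 = 1064 - 3 = 1061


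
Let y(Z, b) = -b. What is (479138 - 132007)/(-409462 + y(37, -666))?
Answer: -347131/408796 ≈ -0.84915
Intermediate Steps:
(479138 - 132007)/(-409462 + y(37, -666)) = (479138 - 132007)/(-409462 - 1*(-666)) = 347131/(-409462 + 666) = 347131/(-408796) = 347131*(-1/408796) = -347131/408796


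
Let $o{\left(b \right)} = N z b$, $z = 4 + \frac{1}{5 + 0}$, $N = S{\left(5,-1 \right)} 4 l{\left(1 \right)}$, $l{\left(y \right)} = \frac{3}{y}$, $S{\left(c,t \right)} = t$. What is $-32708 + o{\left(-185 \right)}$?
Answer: $-23384$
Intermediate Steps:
$N = -12$ ($N = \left(-1\right) 4 \cdot \frac{3}{1} = - 4 \cdot 3 \cdot 1 = \left(-4\right) 3 = -12$)
$z = \frac{21}{5}$ ($z = 4 + \frac{1}{5} = \frac{21}{5} \approx 4.2$)
$o{\left(b \right)} = - \frac{252 b}{5}$ ($o{\left(b \right)} = \left(-12\right) \frac{21}{5} b = - \frac{252 b}{5}$)
$-32708 + o{\left(-185 \right)} = -32708 - -9324 = -32708 + 9324 = -23384$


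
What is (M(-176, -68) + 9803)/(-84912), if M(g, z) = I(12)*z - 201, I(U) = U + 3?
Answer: -4291/42456 ≈ -0.10107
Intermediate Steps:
I(U) = 3 + U
M(g, z) = -201 + 15*z (M(g, z) = (3 + 12)*z - 201 = 15*z - 201 = -201 + 15*z)
(M(-176, -68) + 9803)/(-84912) = ((-201 + 15*(-68)) + 9803)/(-84912) = ((-201 - 1020) + 9803)*(-1/84912) = (-1221 + 9803)*(-1/84912) = 8582*(-1/84912) = -4291/42456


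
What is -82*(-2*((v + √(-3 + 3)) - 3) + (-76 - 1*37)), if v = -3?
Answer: 8282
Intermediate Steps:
-82*(-2*((v + √(-3 + 3)) - 3) + (-76 - 1*37)) = -82*(-2*((-3 + √(-3 + 3)) - 3) + (-76 - 1*37)) = -82*(-2*((-3 + √0) - 3) + (-76 - 37)) = -82*(-2*((-3 + 0) - 3) - 113) = -82*(-2*(-3 - 3) - 113) = -82*(-2*(-6) - 113) = -82*(12 - 113) = -82*(-101) = 8282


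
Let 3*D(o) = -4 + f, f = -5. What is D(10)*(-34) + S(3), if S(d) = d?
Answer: 105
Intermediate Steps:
D(o) = -3 (D(o) = (-4 - 5)/3 = (⅓)*(-9) = -3)
D(10)*(-34) + S(3) = -3*(-34) + 3 = 102 + 3 = 105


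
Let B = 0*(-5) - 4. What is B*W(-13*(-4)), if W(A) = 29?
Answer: -116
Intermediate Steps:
B = -4 (B = 0 - 4 = -4)
B*W(-13*(-4)) = -4*29 = -116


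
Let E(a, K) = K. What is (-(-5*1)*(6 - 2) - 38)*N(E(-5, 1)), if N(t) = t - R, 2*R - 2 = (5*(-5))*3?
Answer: -675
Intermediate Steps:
R = -73/2 (R = 1 + ((5*(-5))*3)/2 = 1 + (-25*3)/2 = 1 + (1/2)*(-75) = 1 - 75/2 = -73/2 ≈ -36.500)
N(t) = 73/2 + t (N(t) = t - 1*(-73/2) = t + 73/2 = 73/2 + t)
(-(-5*1)*(6 - 2) - 38)*N(E(-5, 1)) = (-(-5*1)*(6 - 2) - 38)*(73/2 + 1) = (-(-5)*4 - 38)*(75/2) = (-1*(-20) - 38)*(75/2) = (20 - 38)*(75/2) = -18*75/2 = -675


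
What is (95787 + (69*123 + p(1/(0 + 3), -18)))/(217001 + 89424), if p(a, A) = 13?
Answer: 104287/306425 ≈ 0.34033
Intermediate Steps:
(95787 + (69*123 + p(1/(0 + 3), -18)))/(217001 + 89424) = (95787 + (69*123 + 13))/(217001 + 89424) = (95787 + (8487 + 13))/306425 = (95787 + 8500)*(1/306425) = 104287*(1/306425) = 104287/306425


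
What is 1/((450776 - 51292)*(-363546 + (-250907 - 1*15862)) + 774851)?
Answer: -1/251799982609 ≈ -3.9714e-12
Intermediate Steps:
1/((450776 - 51292)*(-363546 + (-250907 - 1*15862)) + 774851) = 1/(399484*(-363546 + (-250907 - 15862)) + 774851) = 1/(399484*(-363546 - 266769) + 774851) = 1/(399484*(-630315) + 774851) = 1/(-251800757460 + 774851) = 1/(-251799982609) = -1/251799982609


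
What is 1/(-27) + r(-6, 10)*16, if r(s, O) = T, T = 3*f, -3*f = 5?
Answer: -2161/27 ≈ -80.037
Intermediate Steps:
f = -5/3 (f = -⅓*5 = -5/3 ≈ -1.6667)
T = -5 (T = 3*(-5/3) = -5)
r(s, O) = -5
1/(-27) + r(-6, 10)*16 = 1/(-27) - 5*16 = -1/27 - 80 = -2161/27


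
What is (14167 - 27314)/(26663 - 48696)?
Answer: 13147/22033 ≈ 0.59670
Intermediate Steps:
(14167 - 27314)/(26663 - 48696) = -13147/(-22033) = -13147*(-1/22033) = 13147/22033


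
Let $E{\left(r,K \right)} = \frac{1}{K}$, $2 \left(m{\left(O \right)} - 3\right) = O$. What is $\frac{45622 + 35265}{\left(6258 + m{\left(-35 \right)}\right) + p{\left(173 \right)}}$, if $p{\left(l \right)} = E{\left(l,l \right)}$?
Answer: $\frac{27986902}{2160253} \approx 12.955$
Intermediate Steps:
$m{\left(O \right)} = 3 + \frac{O}{2}$
$p{\left(l \right)} = \frac{1}{l}$
$\frac{45622 + 35265}{\left(6258 + m{\left(-35 \right)}\right) + p{\left(173 \right)}} = \frac{45622 + 35265}{\left(6258 + \left(3 + \frac{1}{2} \left(-35\right)\right)\right) + \frac{1}{173}} = \frac{80887}{\left(6258 + \left(3 - \frac{35}{2}\right)\right) + \frac{1}{173}} = \frac{80887}{\left(6258 - \frac{29}{2}\right) + \frac{1}{173}} = \frac{80887}{\frac{12487}{2} + \frac{1}{173}} = \frac{80887}{\frac{2160253}{346}} = 80887 \cdot \frac{346}{2160253} = \frac{27986902}{2160253}$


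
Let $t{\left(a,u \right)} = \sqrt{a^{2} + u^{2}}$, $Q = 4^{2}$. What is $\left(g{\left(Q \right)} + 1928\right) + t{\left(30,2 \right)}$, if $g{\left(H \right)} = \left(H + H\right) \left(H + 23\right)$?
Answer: $3176 + 2 \sqrt{226} \approx 3206.1$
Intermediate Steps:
$Q = 16$
$g{\left(H \right)} = 2 H \left(23 + H\right)$
$\left(g{\left(Q \right)} + 1928\right) + t{\left(30,2 \right)} = \left(2 \cdot 16 \left(23 + 16\right) + 1928\right) + \sqrt{30^{2} + 2^{2}} = \left(2 \cdot 16 \cdot 39 + 1928\right) + \sqrt{900 + 4} = \left(1248 + 1928\right) + \sqrt{904} = 3176 + 2 \sqrt{226}$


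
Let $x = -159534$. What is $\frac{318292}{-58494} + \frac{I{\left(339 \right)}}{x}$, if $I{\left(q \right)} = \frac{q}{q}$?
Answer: $- \frac{8463075737}{1555296966} \approx -5.4415$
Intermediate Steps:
$I{\left(q \right)} = 1$
$\frac{318292}{-58494} + \frac{I{\left(339 \right)}}{x} = \frac{318292}{-58494} + 1 \frac{1}{-159534} = 318292 \left(- \frac{1}{58494}\right) + 1 \left(- \frac{1}{159534}\right) = - \frac{159146}{29247} - \frac{1}{159534} = - \frac{8463075737}{1555296966}$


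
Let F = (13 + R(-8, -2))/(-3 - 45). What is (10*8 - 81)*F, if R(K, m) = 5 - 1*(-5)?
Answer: 23/48 ≈ 0.47917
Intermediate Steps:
R(K, m) = 10 (R(K, m) = 5 + 5 = 10)
F = -23/48 (F = (13 + 10)/(-3 - 45) = 23/(-48) = 23*(-1/48) = -23/48 ≈ -0.47917)
(10*8 - 81)*F = (10*8 - 81)*(-23/48) = (80 - 81)*(-23/48) = -1*(-23/48) = 23/48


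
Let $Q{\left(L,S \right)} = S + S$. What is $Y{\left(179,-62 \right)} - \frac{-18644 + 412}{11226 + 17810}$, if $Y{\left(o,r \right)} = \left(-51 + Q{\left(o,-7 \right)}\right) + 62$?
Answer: $- \frac{17219}{7259} \approx -2.3721$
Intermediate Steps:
$Q{\left(L,S \right)} = 2 S$
$Y{\left(o,r \right)} = -3$ ($Y{\left(o,r \right)} = \left(-51 + 2 \left(-7\right)\right) + 62 = \left(-51 - 14\right) + 62 = -65 + 62 = -3$)
$Y{\left(179,-62 \right)} - \frac{-18644 + 412}{11226 + 17810} = -3 - \frac{-18644 + 412}{11226 + 17810} = -3 - - \frac{18232}{29036} = -3 - \left(-18232\right) \frac{1}{29036} = -3 - - \frac{4558}{7259} = -3 + \frac{4558}{7259} = - \frac{17219}{7259}$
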